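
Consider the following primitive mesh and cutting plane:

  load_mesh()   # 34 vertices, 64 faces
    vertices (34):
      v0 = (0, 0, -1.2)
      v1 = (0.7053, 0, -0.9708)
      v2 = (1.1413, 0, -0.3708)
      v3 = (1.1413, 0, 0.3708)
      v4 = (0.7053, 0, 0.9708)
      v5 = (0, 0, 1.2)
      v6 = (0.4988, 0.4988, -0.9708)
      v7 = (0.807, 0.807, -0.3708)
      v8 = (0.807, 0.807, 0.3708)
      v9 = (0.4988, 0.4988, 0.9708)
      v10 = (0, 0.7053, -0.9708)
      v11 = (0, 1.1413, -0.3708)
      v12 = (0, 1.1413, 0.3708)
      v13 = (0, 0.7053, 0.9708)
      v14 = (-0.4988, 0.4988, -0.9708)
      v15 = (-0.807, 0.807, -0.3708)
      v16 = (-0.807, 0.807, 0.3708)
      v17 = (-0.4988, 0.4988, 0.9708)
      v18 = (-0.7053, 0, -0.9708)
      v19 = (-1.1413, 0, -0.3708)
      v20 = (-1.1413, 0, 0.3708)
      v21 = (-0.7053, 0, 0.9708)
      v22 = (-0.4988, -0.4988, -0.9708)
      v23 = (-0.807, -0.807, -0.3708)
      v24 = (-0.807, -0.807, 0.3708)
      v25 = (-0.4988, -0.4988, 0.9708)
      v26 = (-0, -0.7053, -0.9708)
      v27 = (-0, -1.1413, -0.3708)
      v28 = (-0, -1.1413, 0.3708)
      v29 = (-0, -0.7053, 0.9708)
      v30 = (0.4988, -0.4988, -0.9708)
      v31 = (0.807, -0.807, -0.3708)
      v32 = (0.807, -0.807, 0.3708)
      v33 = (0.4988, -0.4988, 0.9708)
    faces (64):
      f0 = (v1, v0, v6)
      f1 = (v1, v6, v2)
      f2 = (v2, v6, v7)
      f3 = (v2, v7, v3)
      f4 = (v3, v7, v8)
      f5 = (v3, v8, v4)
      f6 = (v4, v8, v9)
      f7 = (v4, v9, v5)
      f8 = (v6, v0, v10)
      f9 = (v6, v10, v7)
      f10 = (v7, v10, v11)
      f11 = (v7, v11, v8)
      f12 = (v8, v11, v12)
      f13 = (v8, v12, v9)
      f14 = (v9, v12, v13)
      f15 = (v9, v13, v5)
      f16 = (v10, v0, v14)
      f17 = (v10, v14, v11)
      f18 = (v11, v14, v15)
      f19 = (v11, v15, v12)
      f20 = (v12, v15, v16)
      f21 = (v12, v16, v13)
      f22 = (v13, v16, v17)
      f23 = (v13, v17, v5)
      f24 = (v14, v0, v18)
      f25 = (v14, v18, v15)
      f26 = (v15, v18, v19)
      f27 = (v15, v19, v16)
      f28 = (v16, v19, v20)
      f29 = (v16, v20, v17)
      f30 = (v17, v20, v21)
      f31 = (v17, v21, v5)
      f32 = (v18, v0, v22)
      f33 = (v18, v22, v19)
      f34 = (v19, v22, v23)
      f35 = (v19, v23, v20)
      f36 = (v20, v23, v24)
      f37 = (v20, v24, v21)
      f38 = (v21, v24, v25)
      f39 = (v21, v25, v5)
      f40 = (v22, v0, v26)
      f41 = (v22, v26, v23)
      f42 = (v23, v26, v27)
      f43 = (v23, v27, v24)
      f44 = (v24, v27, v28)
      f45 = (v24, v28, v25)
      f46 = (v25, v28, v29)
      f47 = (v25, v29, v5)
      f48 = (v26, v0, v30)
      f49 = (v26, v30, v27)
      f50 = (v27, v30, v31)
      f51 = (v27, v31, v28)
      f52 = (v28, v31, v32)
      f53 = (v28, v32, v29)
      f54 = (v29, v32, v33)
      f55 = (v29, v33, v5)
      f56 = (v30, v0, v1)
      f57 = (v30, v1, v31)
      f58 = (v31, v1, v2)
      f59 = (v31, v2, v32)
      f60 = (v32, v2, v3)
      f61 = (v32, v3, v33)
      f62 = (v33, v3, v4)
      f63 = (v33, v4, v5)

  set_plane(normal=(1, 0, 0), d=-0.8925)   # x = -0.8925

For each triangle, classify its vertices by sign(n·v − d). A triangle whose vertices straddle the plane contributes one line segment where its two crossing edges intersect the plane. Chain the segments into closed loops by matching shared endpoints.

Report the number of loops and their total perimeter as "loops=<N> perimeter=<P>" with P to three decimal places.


loops=1 perimeter=4.249

Straddling triangles (10 of 64):
  (v15,v18,v19) [++-] → (-0.8925, 0, -0.713185)–(-0.8925, 0.600603, -0.3708)  len=0.6913
  (v15,v19,v16) [+-+] → (-0.8925, 0.600603, -0.3708)–(-0.8925, 0.600603, 0.18113)  len=0.5519
  (v16,v19,v20) [+--] → (-0.8925, 0.600603, 0.18113)–(-0.8925, 0.600603, 0.3708)  len=0.1897
  (v16,v20,v17) [+-+] → (-0.8925, 0.600603, 0.3708)–(-0.8925, 0.193154, 0.603142)  len=0.4690
  (v17,v20,v21) [+-+] → (-0.8925, 0.193154, 0.603142)–(-0.8925, 0, 0.713185)  len=0.2223
  (v18,v22,v19) [++-] → (-0.8925, -0.193154, -0.603142)–(-0.8925, 0, -0.713185)  len=0.2223
  (v19,v22,v23) [-++] → (-0.8925, -0.193154, -0.603142)–(-0.8925, -0.600603, -0.3708)  len=0.4690
  (v19,v23,v20) [-+-] → (-0.8925, -0.600603, -0.3708)–(-0.8925, -0.600603, -0.18113)  len=0.1897
  (v20,v23,v24) [-++] → (-0.8925, -0.600603, -0.18113)–(-0.8925, -0.600603, 0.3708)  len=0.5519
  (v20,v24,v21) [-++] → (-0.8925, -0.600603, 0.3708)–(-0.8925, 0, 0.713185)  len=0.6913

Chained into 1 loop(s):
  loop 1: 10 segments, perimeter = 4.2486
Total perimeter = 4.249


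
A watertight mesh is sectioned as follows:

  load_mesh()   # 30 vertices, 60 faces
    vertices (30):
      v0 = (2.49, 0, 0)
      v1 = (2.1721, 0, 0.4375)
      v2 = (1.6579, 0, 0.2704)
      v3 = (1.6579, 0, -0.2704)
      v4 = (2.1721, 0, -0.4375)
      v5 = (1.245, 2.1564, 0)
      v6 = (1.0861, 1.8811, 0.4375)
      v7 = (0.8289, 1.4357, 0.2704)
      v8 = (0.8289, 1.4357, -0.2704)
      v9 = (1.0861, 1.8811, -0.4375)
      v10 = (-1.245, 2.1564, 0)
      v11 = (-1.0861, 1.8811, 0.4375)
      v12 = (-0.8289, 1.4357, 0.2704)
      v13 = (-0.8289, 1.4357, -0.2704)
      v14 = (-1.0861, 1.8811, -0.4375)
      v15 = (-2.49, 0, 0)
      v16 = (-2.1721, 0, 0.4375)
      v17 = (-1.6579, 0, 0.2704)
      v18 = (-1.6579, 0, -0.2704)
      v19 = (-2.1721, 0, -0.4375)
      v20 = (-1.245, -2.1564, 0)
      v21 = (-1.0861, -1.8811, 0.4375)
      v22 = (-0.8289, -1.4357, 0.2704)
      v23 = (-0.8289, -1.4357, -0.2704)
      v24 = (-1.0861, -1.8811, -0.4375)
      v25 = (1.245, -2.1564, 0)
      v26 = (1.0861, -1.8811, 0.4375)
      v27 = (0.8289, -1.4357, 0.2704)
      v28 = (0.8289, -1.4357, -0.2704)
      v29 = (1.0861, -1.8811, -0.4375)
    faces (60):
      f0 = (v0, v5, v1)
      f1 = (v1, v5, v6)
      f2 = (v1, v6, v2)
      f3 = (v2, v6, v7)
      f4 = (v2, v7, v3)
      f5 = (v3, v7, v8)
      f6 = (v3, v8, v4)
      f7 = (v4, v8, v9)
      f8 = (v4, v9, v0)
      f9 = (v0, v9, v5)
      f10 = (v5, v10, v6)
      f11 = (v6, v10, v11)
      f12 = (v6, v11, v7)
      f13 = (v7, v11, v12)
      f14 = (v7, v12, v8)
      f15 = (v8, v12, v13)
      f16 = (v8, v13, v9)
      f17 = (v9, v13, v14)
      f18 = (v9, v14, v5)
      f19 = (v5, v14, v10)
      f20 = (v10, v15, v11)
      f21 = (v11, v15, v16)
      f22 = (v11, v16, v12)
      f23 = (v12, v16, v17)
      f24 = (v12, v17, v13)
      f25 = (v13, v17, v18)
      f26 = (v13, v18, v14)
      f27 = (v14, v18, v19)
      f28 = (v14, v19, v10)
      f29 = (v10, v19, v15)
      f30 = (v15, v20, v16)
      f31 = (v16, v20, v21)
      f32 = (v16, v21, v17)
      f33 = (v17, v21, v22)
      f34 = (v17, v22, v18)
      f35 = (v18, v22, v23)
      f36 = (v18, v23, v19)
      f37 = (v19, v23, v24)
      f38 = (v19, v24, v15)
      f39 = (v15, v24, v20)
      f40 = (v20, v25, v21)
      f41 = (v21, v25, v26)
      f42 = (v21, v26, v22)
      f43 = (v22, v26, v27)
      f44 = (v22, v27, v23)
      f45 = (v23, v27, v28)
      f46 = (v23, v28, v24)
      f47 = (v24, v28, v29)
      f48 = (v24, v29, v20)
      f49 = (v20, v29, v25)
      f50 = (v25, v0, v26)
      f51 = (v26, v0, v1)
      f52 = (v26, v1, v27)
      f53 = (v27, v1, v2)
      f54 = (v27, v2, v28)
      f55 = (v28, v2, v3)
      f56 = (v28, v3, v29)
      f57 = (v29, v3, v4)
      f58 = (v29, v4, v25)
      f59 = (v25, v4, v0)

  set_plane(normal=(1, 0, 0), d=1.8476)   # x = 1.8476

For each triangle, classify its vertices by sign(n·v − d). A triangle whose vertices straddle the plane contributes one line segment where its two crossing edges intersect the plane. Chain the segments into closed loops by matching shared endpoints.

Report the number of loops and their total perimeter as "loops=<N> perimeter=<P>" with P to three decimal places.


loops=1 perimeter=5.101

Straddling triangles (14 of 60):
  (v0,v5,v1) [+-+] → (1.8476, 1.11267, 0)–(1.8476, 0.754775, 0.284368)  len=0.4571
  (v1,v5,v6) [+--] → (1.8476, 0.754775, 0.284368)–(1.8476, 0.562078, 0.4375)  len=0.2461
  (v1,v6,v2) [+--] → (1.8476, 0.562078, 0.4375)–(1.8476, 0, 0.332047)  len=0.5719
  (v3,v8,v4) [--+] → (1.8476, 0.346847, -0.397131)–(1.8476, 0, -0.332047)  len=0.3529
  (v4,v8,v9) [+--] → (1.8476, 0.346847, -0.397131)–(1.8476, 0.562078, -0.4375)  len=0.2190
  (v4,v9,v0) [+-+] → (1.8476, 0.562078, -0.4375)–(1.8476, 0.860758, -0.200192)  len=0.3815
  (v0,v9,v5) [+--] → (1.8476, 0.860758, -0.200192)–(1.8476, 1.11267, 0)  len=0.3218
  (v25,v0,v26) [-+-] → (1.8476, -1.11267, 0)–(1.8476, -0.860758, 0.200192)  len=0.3218
  (v26,v0,v1) [-++] → (1.8476, -0.860758, 0.200192)–(1.8476, -0.562078, 0.4375)  len=0.3815
  (v26,v1,v27) [-+-] → (1.8476, -0.562078, 0.4375)–(1.8476, -0.346847, 0.397131)  len=0.2190
  (v27,v1,v2) [-+-] → (1.8476, -0.346847, 0.397131)–(1.8476, 0, 0.332047)  len=0.3529
  (v29,v3,v4) [--+] → (1.8476, 0, -0.332047)–(1.8476, -0.562078, -0.4375)  len=0.5719
  (v29,v4,v25) [-+-] → (1.8476, -0.562078, -0.4375)–(1.8476, -0.754775, -0.284368)  len=0.2461
  (v25,v4,v0) [-++] → (1.8476, -0.754775, -0.284368)–(1.8476, -1.11267, 0)  len=0.4571

Chained into 1 loop(s):
  loop 1: 14 segments, perimeter = 5.1005
Total perimeter = 5.101


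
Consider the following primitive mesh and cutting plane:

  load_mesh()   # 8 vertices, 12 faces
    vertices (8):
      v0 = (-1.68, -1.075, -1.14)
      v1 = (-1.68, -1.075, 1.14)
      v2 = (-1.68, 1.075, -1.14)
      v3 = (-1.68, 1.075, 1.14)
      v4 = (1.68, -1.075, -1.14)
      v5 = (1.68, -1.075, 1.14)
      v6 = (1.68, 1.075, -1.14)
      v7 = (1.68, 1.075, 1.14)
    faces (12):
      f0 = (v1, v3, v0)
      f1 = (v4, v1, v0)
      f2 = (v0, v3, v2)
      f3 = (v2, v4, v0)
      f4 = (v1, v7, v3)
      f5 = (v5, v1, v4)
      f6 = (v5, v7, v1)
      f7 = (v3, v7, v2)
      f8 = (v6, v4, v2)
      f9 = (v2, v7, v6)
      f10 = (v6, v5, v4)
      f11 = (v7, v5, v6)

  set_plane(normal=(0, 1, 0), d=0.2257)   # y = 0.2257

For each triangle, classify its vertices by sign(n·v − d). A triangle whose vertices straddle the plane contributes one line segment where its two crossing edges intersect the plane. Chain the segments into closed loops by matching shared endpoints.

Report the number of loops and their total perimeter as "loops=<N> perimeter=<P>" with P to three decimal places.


Straddling triangles (8 of 12):
  (v1,v3,v0) [-+-] → (-1.68, 0.2257, 1.14)–(-1.68, 0.2257, 0.239347)  len=0.9007
  (v0,v3,v2) [-++] → (-1.68, 0.2257, 0.239347)–(-1.68, 0.2257, -1.14)  len=1.3793
  (v2,v4,v0) [+--] → (-0.352722, 0.2257, -1.14)–(-1.68, 0.2257, -1.14)  len=1.3273
  (v1,v7,v3) [-++] → (0.352722, 0.2257, 1.14)–(-1.68, 0.2257, 1.14)  len=2.0327
  (v5,v7,v1) [-+-] → (1.68, 0.2257, 1.14)–(0.352722, 0.2257, 1.14)  len=1.3273
  (v6,v4,v2) [+-+] → (1.68, 0.2257, -1.14)–(-0.352722, 0.2257, -1.14)  len=2.0327
  (v6,v5,v4) [+--] → (1.68, 0.2257, -0.239347)–(1.68, 0.2257, -1.14)  len=0.9007
  (v7,v5,v6) [+-+] → (1.68, 0.2257, 1.14)–(1.68, 0.2257, -0.239347)  len=1.3793

Chained into 1 loop(s):
  loop 1: 8 segments, perimeter = 11.2800
Total perimeter = 11.280

loops=1 perimeter=11.280


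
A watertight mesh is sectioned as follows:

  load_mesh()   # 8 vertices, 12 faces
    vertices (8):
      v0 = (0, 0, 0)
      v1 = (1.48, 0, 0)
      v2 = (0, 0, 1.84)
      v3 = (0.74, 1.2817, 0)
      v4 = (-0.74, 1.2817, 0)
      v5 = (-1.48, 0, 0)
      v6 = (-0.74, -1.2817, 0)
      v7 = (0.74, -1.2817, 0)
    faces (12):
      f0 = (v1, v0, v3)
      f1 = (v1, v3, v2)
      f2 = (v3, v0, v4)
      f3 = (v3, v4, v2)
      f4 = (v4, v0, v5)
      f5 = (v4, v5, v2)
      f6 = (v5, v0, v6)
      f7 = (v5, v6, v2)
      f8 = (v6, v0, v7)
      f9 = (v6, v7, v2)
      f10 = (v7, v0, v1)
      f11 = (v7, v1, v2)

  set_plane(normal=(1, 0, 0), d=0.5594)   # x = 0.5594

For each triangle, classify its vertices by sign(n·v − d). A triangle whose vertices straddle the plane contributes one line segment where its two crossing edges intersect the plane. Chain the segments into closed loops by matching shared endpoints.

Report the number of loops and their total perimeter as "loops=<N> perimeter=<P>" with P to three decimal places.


Straddling triangles (8 of 12):
  (v1,v0,v3) [+-+] → (0.5594, 0, 0)–(0.5594, 0.968896, 0)  len=0.9689
  (v1,v3,v2) [++-] → (0.5594, 0.968896, 0.449059)–(0.5594, 0, 1.14453)  len=1.1927
  (v3,v0,v4) [+--] → (0.5594, 0.968896, 0)–(0.5594, 1.2817, 0)  len=0.3128
  (v3,v4,v2) [+--] → (0.5594, 1.2817, 0)–(0.5594, 0.968896, 0.449059)  len=0.5473
  (v6,v0,v7) [--+] → (0.5594, -0.968896, 0)–(0.5594, -1.2817, 0)  len=0.3128
  (v6,v7,v2) [-+-] → (0.5594, -1.2817, 0)–(0.5594, -0.968896, 0.449059)  len=0.5473
  (v7,v0,v1) [+-+] → (0.5594, -0.968896, 0)–(0.5594, 0, 0)  len=0.9689
  (v7,v1,v2) [++-] → (0.5594, 0, 1.14453)–(0.5594, -0.968896, 0.449059)  len=1.1927

Chained into 1 loop(s):
  loop 1: 8 segments, perimeter = 6.0433
Total perimeter = 6.043

loops=1 perimeter=6.043


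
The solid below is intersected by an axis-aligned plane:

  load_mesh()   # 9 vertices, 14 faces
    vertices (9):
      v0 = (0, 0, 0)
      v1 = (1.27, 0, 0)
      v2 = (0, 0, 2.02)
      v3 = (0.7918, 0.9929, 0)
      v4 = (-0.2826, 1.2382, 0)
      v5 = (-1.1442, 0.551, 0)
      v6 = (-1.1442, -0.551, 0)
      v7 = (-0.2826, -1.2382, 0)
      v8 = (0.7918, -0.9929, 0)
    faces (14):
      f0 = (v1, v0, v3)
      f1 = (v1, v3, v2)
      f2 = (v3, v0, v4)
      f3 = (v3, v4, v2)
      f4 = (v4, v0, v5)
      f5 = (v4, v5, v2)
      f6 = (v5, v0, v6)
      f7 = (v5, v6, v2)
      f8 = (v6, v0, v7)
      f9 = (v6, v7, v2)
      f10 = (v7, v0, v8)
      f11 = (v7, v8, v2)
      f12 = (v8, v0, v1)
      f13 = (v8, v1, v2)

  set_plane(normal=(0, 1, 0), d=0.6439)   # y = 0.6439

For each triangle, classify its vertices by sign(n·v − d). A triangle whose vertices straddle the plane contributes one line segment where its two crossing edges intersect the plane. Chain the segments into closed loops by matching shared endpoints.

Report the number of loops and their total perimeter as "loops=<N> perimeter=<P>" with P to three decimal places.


Straddling triangles (6 of 14):
  (v1,v0,v3) [--+] → (0.513486, 0.6439, 0)–(0.959885, 0.6439, 0)  len=0.4464
  (v1,v3,v2) [-+-] → (0.959885, 0.6439, 0)–(0.513486, 0.6439, 0.710021)  len=0.8387
  (v3,v0,v4) [+-+] → (0.513486, 0.6439, 0)–(-0.14696, 0.6439, 0)  len=0.6604
  (v3,v4,v2) [++-] → (-0.14696, 0.6439, 0.969541)–(0.513486, 0.6439, 0.710021)  len=0.7096
  (v4,v0,v5) [+--] → (-0.14696, 0.6439, 0)–(-1.02772, 0.6439, 0)  len=0.8808
  (v4,v5,v2) [+--] → (-1.02772, 0.6439, 0)–(-0.14696, 0.6439, 0.969541)  len=1.3099

Chained into 1 loop(s):
  loop 1: 6 segments, perimeter = 4.8458
Total perimeter = 4.846

loops=1 perimeter=4.846


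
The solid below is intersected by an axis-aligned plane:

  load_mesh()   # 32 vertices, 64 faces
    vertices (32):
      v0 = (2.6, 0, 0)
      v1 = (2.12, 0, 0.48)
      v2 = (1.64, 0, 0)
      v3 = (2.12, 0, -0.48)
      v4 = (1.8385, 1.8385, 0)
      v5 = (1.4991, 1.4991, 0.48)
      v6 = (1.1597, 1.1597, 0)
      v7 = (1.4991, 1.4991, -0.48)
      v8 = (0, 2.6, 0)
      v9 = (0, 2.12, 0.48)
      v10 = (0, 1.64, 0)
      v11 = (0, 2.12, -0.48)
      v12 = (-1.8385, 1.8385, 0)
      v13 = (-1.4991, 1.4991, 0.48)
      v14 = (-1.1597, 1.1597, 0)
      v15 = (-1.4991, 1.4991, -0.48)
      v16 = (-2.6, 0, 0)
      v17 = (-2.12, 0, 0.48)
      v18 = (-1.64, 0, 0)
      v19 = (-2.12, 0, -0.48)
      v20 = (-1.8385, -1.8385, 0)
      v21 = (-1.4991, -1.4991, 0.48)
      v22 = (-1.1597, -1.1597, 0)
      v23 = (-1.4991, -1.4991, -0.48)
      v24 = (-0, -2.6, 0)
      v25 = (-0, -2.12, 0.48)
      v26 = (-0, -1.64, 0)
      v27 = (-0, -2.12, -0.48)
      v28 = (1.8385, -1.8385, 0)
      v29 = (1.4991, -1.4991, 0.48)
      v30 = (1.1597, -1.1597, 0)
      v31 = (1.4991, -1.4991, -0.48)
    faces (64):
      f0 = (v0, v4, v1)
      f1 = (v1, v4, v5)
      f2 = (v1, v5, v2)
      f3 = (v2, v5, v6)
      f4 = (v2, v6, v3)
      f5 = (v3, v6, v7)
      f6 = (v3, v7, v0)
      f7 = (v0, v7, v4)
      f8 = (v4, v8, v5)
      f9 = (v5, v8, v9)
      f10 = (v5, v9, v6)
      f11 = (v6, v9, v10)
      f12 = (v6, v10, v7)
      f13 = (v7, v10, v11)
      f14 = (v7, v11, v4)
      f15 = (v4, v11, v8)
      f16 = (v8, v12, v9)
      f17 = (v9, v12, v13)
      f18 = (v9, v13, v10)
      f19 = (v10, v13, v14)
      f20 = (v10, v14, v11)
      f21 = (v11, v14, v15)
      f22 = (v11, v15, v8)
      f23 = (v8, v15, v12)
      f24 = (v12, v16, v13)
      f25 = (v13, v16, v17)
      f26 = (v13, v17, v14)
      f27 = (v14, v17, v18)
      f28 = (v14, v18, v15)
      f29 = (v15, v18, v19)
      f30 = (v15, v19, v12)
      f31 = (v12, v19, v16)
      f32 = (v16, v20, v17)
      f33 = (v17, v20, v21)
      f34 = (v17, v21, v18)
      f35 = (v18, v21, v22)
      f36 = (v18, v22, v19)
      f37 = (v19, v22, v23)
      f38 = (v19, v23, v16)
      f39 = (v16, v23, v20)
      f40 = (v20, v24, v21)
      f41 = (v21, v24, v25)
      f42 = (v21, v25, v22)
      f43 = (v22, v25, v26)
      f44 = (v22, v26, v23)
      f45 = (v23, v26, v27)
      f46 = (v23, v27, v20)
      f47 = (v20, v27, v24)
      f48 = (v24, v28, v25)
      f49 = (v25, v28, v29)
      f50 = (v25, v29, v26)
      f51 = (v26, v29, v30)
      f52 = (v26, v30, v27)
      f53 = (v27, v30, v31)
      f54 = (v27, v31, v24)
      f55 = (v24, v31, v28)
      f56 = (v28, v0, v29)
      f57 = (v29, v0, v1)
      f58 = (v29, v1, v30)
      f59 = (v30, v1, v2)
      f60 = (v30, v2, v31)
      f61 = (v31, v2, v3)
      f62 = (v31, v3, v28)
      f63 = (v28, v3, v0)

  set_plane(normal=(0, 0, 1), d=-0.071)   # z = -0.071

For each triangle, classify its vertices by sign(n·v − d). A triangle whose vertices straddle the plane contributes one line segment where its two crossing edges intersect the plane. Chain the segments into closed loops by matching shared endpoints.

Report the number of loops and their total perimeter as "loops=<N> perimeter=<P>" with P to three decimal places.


loops=2 perimeter=25.962

Straddling triangles (32 of 64):
  (v2,v6,v3) [++-] → (1.30174, 0.988161, -0.071)–(1.711, 0, -0.071)  len=1.0696
  (v3,v6,v7) [-+-] → (1.30174, 0.988161, -0.071)–(1.2099, 1.2099, -0.071)  len=0.2400
  (v3,v7,v0) [--+] → (2.43716, 0.221742, -0.071)–(2.529, 0, -0.071)  len=0.2400
  (v0,v7,v4) [+-+] → (2.43716, 0.221742, -0.071)–(1.7883, 1.7883, -0.071)  len=1.6956
  (v6,v10,v7) [++-] → (0.221742, 1.61916, -0.071)–(1.2099, 1.2099, -0.071)  len=1.0696
  (v7,v10,v11) [-+-] → (0.221742, 1.61916, -0.071)–(0, 1.711, -0.071)  len=0.2400
  (v7,v11,v4) [--+] → (1.56656, 1.88014, -0.071)–(1.7883, 1.7883, -0.071)  len=0.2400
  (v4,v11,v8) [+-+] → (1.56656, 1.88014, -0.071)–(0, 2.529, -0.071)  len=1.6956
  (v10,v14,v11) [++-] → (-0.988161, 1.30174, -0.071)–(0, 1.711, -0.071)  len=1.0696
  (v11,v14,v15) [-+-] → (-0.988161, 1.30174, -0.071)–(-1.2099, 1.2099, -0.071)  len=0.2400
  (v11,v15,v8) [--+] → (-0.221742, 2.43716, -0.071)–(0, 2.529, -0.071)  len=0.2400
  (v8,v15,v12) [+-+] → (-0.221742, 2.43716, -0.071)–(-1.7883, 1.7883, -0.071)  len=1.6956
  (v14,v18,v15) [++-] → (-1.61916, 0.221742, -0.071)–(-1.2099, 1.2099, -0.071)  len=1.0696
  (v15,v18,v19) [-+-] → (-1.61916, 0.221742, -0.071)–(-1.711, 0, -0.071)  len=0.2400
  (v15,v19,v12) [--+] → (-1.88014, 1.56656, -0.071)–(-1.7883, 1.7883, -0.071)  len=0.2400
  (v12,v19,v16) [+-+] → (-1.88014, 1.56656, -0.071)–(-2.529, 0, -0.071)  len=1.6956
  (v18,v22,v19) [++-] → (-1.30174, -0.988161, -0.071)–(-1.711, 0, -0.071)  len=1.0696
  (v19,v22,v23) [-+-] → (-1.30174, -0.988161, -0.071)–(-1.2099, -1.2099, -0.071)  len=0.2400
  (v19,v23,v16) [--+] → (-2.43716, -0.221742, -0.071)–(-2.529, 0, -0.071)  len=0.2400
  (v16,v23,v20) [+-+] → (-2.43716, -0.221742, -0.071)–(-1.7883, -1.7883, -0.071)  len=1.6956
  (v22,v26,v23) [++-] → (-0.221742, -1.61916, -0.071)–(-1.2099, -1.2099, -0.071)  len=1.0696
  (v23,v26,v27) [-+-] → (-0.221742, -1.61916, -0.071)–(0, -1.711, -0.071)  len=0.2400
  (v23,v27,v20) [--+] → (-1.56656, -1.88014, -0.071)–(-1.7883, -1.7883, -0.071)  len=0.2400
  (v20,v27,v24) [+-+] → (-1.56656, -1.88014, -0.071)–(0, -2.529, -0.071)  len=1.6956
  (v26,v30,v27) [++-] → (0.988161, -1.30174, -0.071)–(0, -1.711, -0.071)  len=1.0696
  (v27,v30,v31) [-+-] → (0.988161, -1.30174, -0.071)–(1.2099, -1.2099, -0.071)  len=0.2400
  (v27,v31,v24) [--+] → (0.221742, -2.43716, -0.071)–(0, -2.529, -0.071)  len=0.2400
  (v24,v31,v28) [+-+] → (0.221742, -2.43716, -0.071)–(1.7883, -1.7883, -0.071)  len=1.6956
  (v30,v2,v31) [++-] → (1.61916, -0.221742, -0.071)–(1.2099, -1.2099, -0.071)  len=1.0696
  (v31,v2,v3) [-+-] → (1.61916, -0.221742, -0.071)–(1.711, 0, -0.071)  len=0.2400
  (v31,v3,v28) [--+] → (1.88014, -1.56656, -0.071)–(1.7883, -1.7883, -0.071)  len=0.2400
  (v28,v3,v0) [+-+] → (1.88014, -1.56656, -0.071)–(2.529, 0, -0.071)  len=1.6956

Chained into 2 loop(s):
  loop 1: 16 segments, perimeter = 10.4765
  loop 2: 16 segments, perimeter = 15.4850
Total perimeter = 25.962


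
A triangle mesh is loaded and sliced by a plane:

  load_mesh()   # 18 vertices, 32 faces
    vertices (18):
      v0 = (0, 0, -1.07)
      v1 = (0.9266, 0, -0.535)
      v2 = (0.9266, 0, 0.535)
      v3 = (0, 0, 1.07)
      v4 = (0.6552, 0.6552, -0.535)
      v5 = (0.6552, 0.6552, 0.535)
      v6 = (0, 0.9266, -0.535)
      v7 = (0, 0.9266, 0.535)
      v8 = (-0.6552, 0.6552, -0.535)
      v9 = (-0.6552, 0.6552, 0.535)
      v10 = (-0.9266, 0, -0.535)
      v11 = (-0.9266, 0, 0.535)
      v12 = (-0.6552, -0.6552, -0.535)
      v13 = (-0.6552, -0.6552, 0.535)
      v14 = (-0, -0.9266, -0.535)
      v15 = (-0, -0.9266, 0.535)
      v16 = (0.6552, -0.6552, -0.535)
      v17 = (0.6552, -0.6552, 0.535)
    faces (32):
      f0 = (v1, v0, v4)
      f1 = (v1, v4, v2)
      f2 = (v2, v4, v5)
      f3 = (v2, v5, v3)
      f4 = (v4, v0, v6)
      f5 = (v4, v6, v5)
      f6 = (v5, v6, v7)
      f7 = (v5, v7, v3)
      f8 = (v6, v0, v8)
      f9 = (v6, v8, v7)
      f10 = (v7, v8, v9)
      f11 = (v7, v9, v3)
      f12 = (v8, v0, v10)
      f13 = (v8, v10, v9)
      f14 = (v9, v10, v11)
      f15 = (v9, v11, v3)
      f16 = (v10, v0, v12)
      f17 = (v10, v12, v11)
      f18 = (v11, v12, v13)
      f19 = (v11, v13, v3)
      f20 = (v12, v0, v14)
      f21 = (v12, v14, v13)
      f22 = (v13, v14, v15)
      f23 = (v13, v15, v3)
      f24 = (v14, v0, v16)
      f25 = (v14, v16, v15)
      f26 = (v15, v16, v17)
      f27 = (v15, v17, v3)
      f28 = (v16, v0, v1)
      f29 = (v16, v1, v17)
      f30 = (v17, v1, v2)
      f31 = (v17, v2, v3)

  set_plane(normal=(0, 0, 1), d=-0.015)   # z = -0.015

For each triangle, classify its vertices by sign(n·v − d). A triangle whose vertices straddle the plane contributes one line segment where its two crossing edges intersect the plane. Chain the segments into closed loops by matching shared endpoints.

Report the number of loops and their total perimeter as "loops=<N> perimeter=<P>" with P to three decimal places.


Straddling triangles (16 of 32):
  (v1,v4,v2) [--+] → (0.787095, 0.336785, -0.015)–(0.9266, 0, -0.015)  len=0.3645
  (v2,v4,v5) [+-+] → (0.787095, 0.336785, -0.015)–(0.6552, 0.6552, -0.015)  len=0.3447
  (v4,v6,v5) [--+] → (0.318415, 0.794705, -0.015)–(0.6552, 0.6552, -0.015)  len=0.3645
  (v5,v6,v7) [+-+] → (0.318415, 0.794705, -0.015)–(0, 0.9266, -0.015)  len=0.3447
  (v6,v8,v7) [--+] → (-0.336785, 0.787095, -0.015)–(0, 0.9266, -0.015)  len=0.3645
  (v7,v8,v9) [+-+] → (-0.336785, 0.787095, -0.015)–(-0.6552, 0.6552, -0.015)  len=0.3447
  (v8,v10,v9) [--+] → (-0.794705, 0.318415, -0.015)–(-0.6552, 0.6552, -0.015)  len=0.3645
  (v9,v10,v11) [+-+] → (-0.794705, 0.318415, -0.015)–(-0.9266, 0, -0.015)  len=0.3447
  (v10,v12,v11) [--+] → (-0.787095, -0.336785, -0.015)–(-0.9266, 0, -0.015)  len=0.3645
  (v11,v12,v13) [+-+] → (-0.787095, -0.336785, -0.015)–(-0.6552, -0.6552, -0.015)  len=0.3447
  (v12,v14,v13) [--+] → (-0.318415, -0.794705, -0.015)–(-0.6552, -0.6552, -0.015)  len=0.3645
  (v13,v14,v15) [+-+] → (-0.318415, -0.794705, -0.015)–(0, -0.9266, -0.015)  len=0.3447
  (v14,v16,v15) [--+] → (0.336785, -0.787095, -0.015)–(0, -0.9266, -0.015)  len=0.3645
  (v15,v16,v17) [+-+] → (0.336785, -0.787095, -0.015)–(0.6552, -0.6552, -0.015)  len=0.3447
  (v16,v1,v17) [--+] → (0.794705, -0.318415, -0.015)–(0.6552, -0.6552, -0.015)  len=0.3645
  (v17,v1,v2) [+-+] → (0.794705, -0.318415, -0.015)–(0.9266, 0, -0.015)  len=0.3447

Chained into 1 loop(s):
  loop 1: 16 segments, perimeter = 5.6735
Total perimeter = 5.673

loops=1 perimeter=5.673


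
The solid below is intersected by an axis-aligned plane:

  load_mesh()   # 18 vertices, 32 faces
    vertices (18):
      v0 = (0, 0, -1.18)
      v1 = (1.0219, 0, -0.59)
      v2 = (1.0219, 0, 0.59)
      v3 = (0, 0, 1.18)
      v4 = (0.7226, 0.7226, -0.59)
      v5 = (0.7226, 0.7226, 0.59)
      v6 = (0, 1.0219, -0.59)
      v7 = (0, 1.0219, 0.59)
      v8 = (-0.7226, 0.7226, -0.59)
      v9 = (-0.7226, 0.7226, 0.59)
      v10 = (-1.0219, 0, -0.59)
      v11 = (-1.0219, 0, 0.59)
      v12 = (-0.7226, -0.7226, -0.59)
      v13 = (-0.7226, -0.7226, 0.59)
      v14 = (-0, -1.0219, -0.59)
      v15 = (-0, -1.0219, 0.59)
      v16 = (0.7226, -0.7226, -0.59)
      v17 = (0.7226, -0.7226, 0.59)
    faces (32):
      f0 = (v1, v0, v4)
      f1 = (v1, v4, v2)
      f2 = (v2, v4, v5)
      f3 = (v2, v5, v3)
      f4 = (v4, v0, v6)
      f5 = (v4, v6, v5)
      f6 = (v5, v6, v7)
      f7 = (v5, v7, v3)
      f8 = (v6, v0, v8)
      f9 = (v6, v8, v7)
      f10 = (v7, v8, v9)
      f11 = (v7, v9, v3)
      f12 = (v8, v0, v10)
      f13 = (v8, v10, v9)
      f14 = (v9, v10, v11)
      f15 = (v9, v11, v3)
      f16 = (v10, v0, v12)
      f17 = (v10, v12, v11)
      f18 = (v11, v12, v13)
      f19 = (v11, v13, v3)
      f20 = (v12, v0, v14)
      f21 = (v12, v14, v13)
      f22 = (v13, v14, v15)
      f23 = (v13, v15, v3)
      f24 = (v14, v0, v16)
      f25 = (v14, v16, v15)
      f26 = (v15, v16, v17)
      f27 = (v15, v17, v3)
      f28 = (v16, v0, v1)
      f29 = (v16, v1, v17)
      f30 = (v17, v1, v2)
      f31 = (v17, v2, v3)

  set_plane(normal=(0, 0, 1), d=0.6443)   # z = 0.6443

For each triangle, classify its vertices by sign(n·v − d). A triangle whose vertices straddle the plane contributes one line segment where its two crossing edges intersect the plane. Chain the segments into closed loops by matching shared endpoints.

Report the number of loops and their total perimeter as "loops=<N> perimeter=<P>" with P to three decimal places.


loops=1 perimeter=5.681

Straddling triangles (8 of 32):
  (v2,v5,v3) [--+] → (0.656096, 0.656096, 0.6443)–(0.927851, 0, 0.6443)  len=0.7101
  (v5,v7,v3) [--+] → (0, 0.927851, 0.6443)–(0.656096, 0.656096, 0.6443)  len=0.7101
  (v7,v9,v3) [--+] → (-0.656096, 0.656096, 0.6443)–(0, 0.927851, 0.6443)  len=0.7101
  (v9,v11,v3) [--+] → (-0.927851, 0, 0.6443)–(-0.656096, 0.656096, 0.6443)  len=0.7101
  (v11,v13,v3) [--+] → (-0.656096, -0.656096, 0.6443)–(-0.927851, 0, 0.6443)  len=0.7101
  (v13,v15,v3) [--+] → (0, -0.927851, 0.6443)–(-0.656096, -0.656096, 0.6443)  len=0.7101
  (v15,v17,v3) [--+] → (0.656096, -0.656096, 0.6443)–(0, -0.927851, 0.6443)  len=0.7101
  (v17,v2,v3) [--+] → (0.927851, 0, 0.6443)–(0.656096, -0.656096, 0.6443)  len=0.7101

Chained into 1 loop(s):
  loop 1: 8 segments, perimeter = 5.6812
Total perimeter = 5.681


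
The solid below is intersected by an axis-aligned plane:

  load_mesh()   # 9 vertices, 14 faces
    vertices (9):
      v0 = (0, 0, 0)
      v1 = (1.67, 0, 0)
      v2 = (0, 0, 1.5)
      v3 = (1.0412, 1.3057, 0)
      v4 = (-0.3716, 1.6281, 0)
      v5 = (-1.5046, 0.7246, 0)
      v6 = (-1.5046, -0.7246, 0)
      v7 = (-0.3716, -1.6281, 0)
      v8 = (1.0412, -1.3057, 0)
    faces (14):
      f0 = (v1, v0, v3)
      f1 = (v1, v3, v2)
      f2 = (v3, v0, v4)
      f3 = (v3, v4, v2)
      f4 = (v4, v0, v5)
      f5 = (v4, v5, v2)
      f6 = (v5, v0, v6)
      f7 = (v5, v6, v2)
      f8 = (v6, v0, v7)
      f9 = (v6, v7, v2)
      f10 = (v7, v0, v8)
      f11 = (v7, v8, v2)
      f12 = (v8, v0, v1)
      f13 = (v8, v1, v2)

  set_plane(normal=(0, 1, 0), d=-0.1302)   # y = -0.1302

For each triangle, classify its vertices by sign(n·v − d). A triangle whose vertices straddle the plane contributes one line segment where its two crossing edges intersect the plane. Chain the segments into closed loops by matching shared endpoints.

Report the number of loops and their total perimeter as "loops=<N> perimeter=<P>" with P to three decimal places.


Straddling triangles (8 of 14):
  (v5,v0,v6) [++-] → (-0.270355, -0.1302, 0)–(-1.5046, -0.1302, 0)  len=1.2342
  (v5,v6,v2) [+-+] → (-1.5046, -0.1302, 0)–(-0.270355, -0.1302, 1.23047)  len=1.7428
  (v6,v0,v7) [-+-] → (-0.270355, -0.1302, 0)–(-0.029717, -0.1302, 0)  len=0.2406
  (v6,v7,v2) [--+] → (-0.029717, -0.1302, 1.38004)–(-0.270355, -0.1302, 1.23047)  len=0.2833
  (v7,v0,v8) [-+-] → (-0.029717, -0.1302, 0)–(0.103825, -0.1302, 0)  len=0.1335
  (v7,v8,v2) [--+] → (0.103825, -0.1302, 1.35043)–(-0.029717, -0.1302, 1.38004)  len=0.1368
  (v8,v0,v1) [-++] → (0.103825, -0.1302, 0)–(1.6073, -0.1302, 0)  len=1.5035
  (v8,v1,v2) [-++] → (1.6073, -0.1302, 0)–(0.103825, -0.1302, 1.35043)  len=2.0209

Chained into 1 loop(s):
  loop 1: 8 segments, perimeter = 7.2958
Total perimeter = 7.296

loops=1 perimeter=7.296


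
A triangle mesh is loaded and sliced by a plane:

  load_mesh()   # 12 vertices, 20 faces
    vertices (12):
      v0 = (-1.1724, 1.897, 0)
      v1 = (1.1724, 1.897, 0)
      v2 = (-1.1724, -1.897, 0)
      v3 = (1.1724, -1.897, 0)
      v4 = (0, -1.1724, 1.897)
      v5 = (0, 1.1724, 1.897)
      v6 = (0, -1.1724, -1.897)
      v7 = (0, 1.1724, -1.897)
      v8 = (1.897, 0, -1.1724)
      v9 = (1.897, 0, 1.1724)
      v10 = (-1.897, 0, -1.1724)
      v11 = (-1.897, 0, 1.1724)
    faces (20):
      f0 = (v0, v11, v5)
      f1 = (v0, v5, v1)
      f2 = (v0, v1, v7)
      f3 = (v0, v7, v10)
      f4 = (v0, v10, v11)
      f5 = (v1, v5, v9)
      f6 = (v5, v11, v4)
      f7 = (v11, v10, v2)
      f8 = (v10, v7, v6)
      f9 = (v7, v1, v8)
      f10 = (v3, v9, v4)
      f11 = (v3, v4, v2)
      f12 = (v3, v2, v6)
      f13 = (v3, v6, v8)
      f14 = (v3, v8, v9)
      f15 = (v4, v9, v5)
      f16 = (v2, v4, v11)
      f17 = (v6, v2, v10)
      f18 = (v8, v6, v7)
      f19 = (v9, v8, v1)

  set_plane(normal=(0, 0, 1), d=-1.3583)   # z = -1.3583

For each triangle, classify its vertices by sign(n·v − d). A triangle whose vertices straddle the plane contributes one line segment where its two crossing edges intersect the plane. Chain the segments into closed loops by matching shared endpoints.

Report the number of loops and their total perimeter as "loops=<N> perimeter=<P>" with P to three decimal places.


loops=1 perimeter=8.629

Straddling triangles (8 of 20):
  (v0,v1,v7) [++-] → (0.332932, 1.37817, -1.3583)–(-0.332932, 1.37817, -1.3583)  len=0.6659
  (v0,v7,v10) [+-+] → (-0.332932, 1.37817, -1.3583)–(-1.41031, 0.300785, -1.3583)  len=1.5236
  (v10,v7,v6) [+--] → (-1.41031, 0.300785, -1.3583)–(-1.41031, -0.300785, -1.3583)  len=0.6016
  (v7,v1,v8) [-++] → (0.332932, 1.37817, -1.3583)–(1.41031, 0.300785, -1.3583)  len=1.5236
  (v3,v2,v6) [++-] → (-0.332932, -1.37817, -1.3583)–(0.332932, -1.37817, -1.3583)  len=0.6659
  (v3,v6,v8) [+-+] → (0.332932, -1.37817, -1.3583)–(1.41031, -0.300785, -1.3583)  len=1.5236
  (v6,v2,v10) [-++] → (-0.332932, -1.37817, -1.3583)–(-1.41031, -0.300785, -1.3583)  len=1.5236
  (v8,v6,v7) [+--] → (1.41031, -0.300785, -1.3583)–(1.41031, 0.300785, -1.3583)  len=0.6016

Chained into 1 loop(s):
  loop 1: 8 segments, perimeter = 8.6295
Total perimeter = 8.629


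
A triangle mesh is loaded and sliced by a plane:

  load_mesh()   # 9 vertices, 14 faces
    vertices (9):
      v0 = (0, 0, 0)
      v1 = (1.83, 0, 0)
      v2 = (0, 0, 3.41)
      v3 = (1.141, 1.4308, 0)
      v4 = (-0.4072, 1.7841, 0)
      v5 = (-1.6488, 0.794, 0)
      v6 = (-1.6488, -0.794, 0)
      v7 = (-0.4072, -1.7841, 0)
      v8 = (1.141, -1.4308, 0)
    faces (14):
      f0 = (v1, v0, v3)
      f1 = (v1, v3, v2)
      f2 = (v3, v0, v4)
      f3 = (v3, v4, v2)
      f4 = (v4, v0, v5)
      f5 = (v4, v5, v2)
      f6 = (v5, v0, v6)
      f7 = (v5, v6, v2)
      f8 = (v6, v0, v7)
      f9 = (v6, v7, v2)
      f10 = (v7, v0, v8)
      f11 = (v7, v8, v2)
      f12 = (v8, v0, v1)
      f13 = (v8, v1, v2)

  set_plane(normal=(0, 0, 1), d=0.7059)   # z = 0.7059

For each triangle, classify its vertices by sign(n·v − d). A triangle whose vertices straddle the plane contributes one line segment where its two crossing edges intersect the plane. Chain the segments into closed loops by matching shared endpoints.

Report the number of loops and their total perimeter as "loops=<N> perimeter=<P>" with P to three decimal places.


loops=1 perimeter=8.815

Straddling triangles (7 of 14):
  (v1,v3,v2) [--+] → (0.904803, 1.13461, 0.7059)–(1.45117, 0, 0.7059)  len=1.2593
  (v3,v4,v2) [--+] → (-0.322906, 1.41478, 0.7059)–(0.904803, 1.13461, 0.7059)  len=1.2593
  (v4,v5,v2) [--+] → (-1.30748, 0.629635, 0.7059)–(-0.322906, 1.41478, 0.7059)  len=1.2593
  (v5,v6,v2) [--+] → (-1.30748, -0.629635, 0.7059)–(-1.30748, 0.629635, 0.7059)  len=1.2593
  (v6,v7,v2) [--+] → (-0.322906, -1.41478, 0.7059)–(-1.30748, -0.629635, 0.7059)  len=1.2593
  (v7,v8,v2) [--+] → (0.904803, -1.13461, 0.7059)–(-0.322906, -1.41478, 0.7059)  len=1.2593
  (v8,v1,v2) [--+] → (1.45117, 0, 0.7059)–(0.904803, -1.13461, 0.7059)  len=1.2593

Chained into 1 loop(s):
  loop 1: 7 segments, perimeter = 8.8150
Total perimeter = 8.815


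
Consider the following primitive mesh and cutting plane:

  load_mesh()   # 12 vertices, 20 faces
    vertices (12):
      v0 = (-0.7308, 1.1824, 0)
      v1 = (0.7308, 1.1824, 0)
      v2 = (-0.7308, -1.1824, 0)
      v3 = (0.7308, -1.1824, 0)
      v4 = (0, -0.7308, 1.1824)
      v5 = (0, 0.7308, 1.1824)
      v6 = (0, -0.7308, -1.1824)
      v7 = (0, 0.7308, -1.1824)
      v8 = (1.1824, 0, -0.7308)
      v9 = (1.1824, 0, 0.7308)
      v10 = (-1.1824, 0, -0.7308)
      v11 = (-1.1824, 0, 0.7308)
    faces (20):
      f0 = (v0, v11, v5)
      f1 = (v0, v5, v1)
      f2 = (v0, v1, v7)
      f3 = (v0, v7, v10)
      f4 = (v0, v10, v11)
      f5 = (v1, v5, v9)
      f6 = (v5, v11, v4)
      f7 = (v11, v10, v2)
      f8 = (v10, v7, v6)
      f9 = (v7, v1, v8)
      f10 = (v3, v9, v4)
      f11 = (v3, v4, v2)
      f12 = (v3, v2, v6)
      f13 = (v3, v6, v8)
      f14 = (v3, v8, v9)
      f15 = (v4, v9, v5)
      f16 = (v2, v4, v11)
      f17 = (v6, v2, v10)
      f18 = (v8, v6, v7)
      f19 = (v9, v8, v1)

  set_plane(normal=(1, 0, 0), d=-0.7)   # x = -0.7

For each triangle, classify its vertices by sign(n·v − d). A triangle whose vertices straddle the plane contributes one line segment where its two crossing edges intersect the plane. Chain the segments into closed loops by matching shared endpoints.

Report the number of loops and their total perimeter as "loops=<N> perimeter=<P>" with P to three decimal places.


Straddling triangles (10 of 20):
  (v0,v11,v5) [--+] → (-0.7, 0.298155, 0.915045)–(-0.7, 1.16337, 0.049833)  len=1.2236
  (v0,v5,v1) [-++] → (-0.7, 1.16337, 0.049833)–(-0.7, 1.1824, 0)  len=0.0533
  (v0,v1,v7) [-++] → (-0.7, 1.1824, 0)–(-0.7, 1.16337, -0.049833)  len=0.0533
  (v0,v7,v10) [-+-] → (-0.7, 1.16337, -0.049833)–(-0.7, 0.298155, -0.915045)  len=1.2236
  (v5,v11,v4) [+-+] → (-0.7, 0.298155, 0.915045)–(-0.7, -0.298155, 0.915045)  len=0.5963
  (v10,v7,v6) [-++] → (-0.7, 0.298155, -0.915045)–(-0.7, -0.298155, -0.915045)  len=0.5963
  (v3,v4,v2) [++-] → (-0.7, -1.16337, 0.049833)–(-0.7, -1.1824, 0)  len=0.0533
  (v3,v2,v6) [+-+] → (-0.7, -1.1824, 0)–(-0.7, -1.16337, -0.049833)  len=0.0533
  (v2,v4,v11) [-+-] → (-0.7, -1.16337, 0.049833)–(-0.7, -0.298155, 0.915045)  len=1.2236
  (v6,v2,v10) [+--] → (-0.7, -1.16337, -0.049833)–(-0.7, -0.298155, -0.915045)  len=1.2236

Chained into 1 loop(s):
  loop 1: 10 segments, perimeter = 6.3004
Total perimeter = 6.300

loops=1 perimeter=6.300


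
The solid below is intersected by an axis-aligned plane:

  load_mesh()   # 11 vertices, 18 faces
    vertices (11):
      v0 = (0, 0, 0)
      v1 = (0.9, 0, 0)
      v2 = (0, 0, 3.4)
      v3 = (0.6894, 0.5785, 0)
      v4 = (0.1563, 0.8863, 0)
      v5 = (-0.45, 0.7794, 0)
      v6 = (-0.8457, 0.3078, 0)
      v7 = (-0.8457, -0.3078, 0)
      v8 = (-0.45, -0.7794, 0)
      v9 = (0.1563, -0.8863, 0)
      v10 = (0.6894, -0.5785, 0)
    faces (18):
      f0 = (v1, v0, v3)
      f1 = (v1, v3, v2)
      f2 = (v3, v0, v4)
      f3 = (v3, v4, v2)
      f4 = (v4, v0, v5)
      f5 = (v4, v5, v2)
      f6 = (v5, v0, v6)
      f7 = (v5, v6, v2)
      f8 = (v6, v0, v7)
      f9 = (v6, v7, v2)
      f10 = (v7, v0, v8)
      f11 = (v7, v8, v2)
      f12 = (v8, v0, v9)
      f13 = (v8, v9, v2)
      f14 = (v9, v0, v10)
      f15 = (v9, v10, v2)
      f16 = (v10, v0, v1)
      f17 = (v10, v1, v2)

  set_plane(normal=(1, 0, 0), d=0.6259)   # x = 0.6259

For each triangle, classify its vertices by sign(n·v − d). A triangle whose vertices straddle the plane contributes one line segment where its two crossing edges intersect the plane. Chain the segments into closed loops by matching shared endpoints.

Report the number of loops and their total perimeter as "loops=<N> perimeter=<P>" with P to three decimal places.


loops=1 perimeter=3.668

Straddling triangles (8 of 18):
  (v1,v0,v3) [+-+] → (0.6259, 0, 0)–(0.6259, 0.525215, 0)  len=0.5252
  (v1,v3,v2) [++-] → (0.6259, 0.525215, 0.313171)–(0.6259, 0, 1.03549)  len=0.8931
  (v3,v0,v4) [+--] → (0.6259, 0.525215, 0)–(0.6259, 0.615163, 0)  len=0.0899
  (v3,v4,v2) [+--] → (0.6259, 0.615163, 0)–(0.6259, 0.525215, 0.313171)  len=0.3258
  (v9,v0,v10) [--+] → (0.6259, -0.525215, 0)–(0.6259, -0.615163, 0)  len=0.0899
  (v9,v10,v2) [-+-] → (0.6259, -0.615163, 0)–(0.6259, -0.525215, 0.313171)  len=0.3258
  (v10,v0,v1) [+-+] → (0.6259, -0.525215, 0)–(0.6259, 0, 0)  len=0.5252
  (v10,v1,v2) [++-] → (0.6259, 0, 1.03549)–(0.6259, -0.525215, 0.313171)  len=0.8931

Chained into 1 loop(s):
  loop 1: 8 segments, perimeter = 3.6682
Total perimeter = 3.668


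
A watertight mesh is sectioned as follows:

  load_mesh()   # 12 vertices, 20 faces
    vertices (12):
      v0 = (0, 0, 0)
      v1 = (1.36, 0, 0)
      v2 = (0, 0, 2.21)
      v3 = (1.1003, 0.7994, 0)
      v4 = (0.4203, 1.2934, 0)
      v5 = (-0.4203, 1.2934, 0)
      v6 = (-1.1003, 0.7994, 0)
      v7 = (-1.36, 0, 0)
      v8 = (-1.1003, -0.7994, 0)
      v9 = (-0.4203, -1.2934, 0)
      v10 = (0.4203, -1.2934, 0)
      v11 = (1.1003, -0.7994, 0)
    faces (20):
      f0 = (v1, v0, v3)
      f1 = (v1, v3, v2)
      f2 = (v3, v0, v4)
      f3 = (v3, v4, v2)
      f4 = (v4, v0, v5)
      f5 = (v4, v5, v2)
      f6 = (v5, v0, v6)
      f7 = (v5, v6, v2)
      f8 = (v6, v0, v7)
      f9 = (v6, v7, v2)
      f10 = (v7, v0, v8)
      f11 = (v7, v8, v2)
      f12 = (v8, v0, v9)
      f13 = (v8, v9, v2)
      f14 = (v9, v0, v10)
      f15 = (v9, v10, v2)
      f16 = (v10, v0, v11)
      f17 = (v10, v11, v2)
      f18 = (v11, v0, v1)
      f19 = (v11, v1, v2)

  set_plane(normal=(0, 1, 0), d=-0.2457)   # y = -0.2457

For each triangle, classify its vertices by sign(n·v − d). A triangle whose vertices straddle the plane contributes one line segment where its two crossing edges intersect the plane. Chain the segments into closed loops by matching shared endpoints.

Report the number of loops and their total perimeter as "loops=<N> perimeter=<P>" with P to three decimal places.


loops=1 perimeter=7.047

Straddling triangles (10 of 20):
  (v7,v0,v8) [++-] → (-0.338183, -0.2457, 0)–(-1.28018, -0.2457, 0)  len=0.9420
  (v7,v8,v2) [+-+] → (-1.28018, -0.2457, 0)–(-0.338183, -0.2457, 1.53074)  len=1.7974
  (v8,v0,v9) [-+-] → (-0.338183, -0.2457, 0)–(-0.0798421, -0.2457, 0)  len=0.2583
  (v8,v9,v2) [--+] → (-0.0798421, -0.2457, 1.79018)–(-0.338183, -0.2457, 1.53074)  len=0.3661
  (v9,v0,v10) [-+-] → (-0.0798421, -0.2457, 0)–(0.0798421, -0.2457, 0)  len=0.1597
  (v9,v10,v2) [--+] → (0.0798421, -0.2457, 1.79018)–(-0.0798421, -0.2457, 1.79018)  len=0.1597
  (v10,v0,v11) [-+-] → (0.0798421, -0.2457, 0)–(0.338183, -0.2457, 0)  len=0.2583
  (v10,v11,v2) [--+] → (0.338183, -0.2457, 1.53074)–(0.0798421, -0.2457, 1.79018)  len=0.3661
  (v11,v0,v1) [-++] → (0.338183, -0.2457, 0)–(1.28018, -0.2457, 0)  len=0.9420
  (v11,v1,v2) [-++] → (1.28018, -0.2457, 0)–(0.338183, -0.2457, 1.53074)  len=1.7974

Chained into 1 loop(s):
  loop 1: 10 segments, perimeter = 7.0470
Total perimeter = 7.047
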